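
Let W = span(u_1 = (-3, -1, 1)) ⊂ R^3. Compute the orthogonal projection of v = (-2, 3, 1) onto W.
proj_W(v) = (-12/11, -4/11, 4/11)

Set up U = [u_1 | ... | u_1] ∈ R^(3×1). The projector onto W = col(U) is P = U (U^T U)^(-1) U^T.
Compute U^T U =
  [11],
and U^T v = (4).
Solve U^T U · c = U^T v for the coefficients: c = (4/11). The projection is proj_W(v) = U c.
Check: (v - proj_W(v)) · u_1 = 0  (should be 0).
Result: proj_W(v) = (-12/11, -4/11, 4/11).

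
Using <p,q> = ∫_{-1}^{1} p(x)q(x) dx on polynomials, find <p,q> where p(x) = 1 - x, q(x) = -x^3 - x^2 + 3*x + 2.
<p,q> = 26/15

Expand the product: p(x)·q(x) = x^4 - 4*x^2 + x + 2.
∫_{-1}^{1} of each monomial x^k gives [2/(k+1) if k even, 0 if k odd]. Integrating term-by-term (or equivalently evaluating the antiderivative F(x) = x^5/5 - 4*x^3/3 + x^2/2 + 2*x at the endpoints):
  F(1) − F(−1) = 41/30 − (-11/30) = 26/15.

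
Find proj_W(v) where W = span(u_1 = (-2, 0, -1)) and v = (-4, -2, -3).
proj_W(v) = (-22/5, 0, -11/5)

Set up U = [u_1 | ... | u_1] ∈ R^(3×1). The projector onto W = col(U) is P = U (U^T U)^(-1) U^T.
Compute U^T U =
  [5],
and U^T v = (11).
Solve U^T U · c = U^T v for the coefficients: c = (11/5). The projection is proj_W(v) = U c.
Check: (v - proj_W(v)) · u_1 = 0  (should be 0).
Result: proj_W(v) = (-22/5, 0, -11/5).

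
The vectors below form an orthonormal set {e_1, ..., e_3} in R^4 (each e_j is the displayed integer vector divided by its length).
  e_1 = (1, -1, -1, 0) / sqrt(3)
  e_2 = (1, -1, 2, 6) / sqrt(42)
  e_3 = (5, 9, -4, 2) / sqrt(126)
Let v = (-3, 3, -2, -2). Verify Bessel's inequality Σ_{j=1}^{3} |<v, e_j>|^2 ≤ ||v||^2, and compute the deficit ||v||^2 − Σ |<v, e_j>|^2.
Σ |<v, e_j>|^2 = 170/9; ||v||^2 = 26; deficit = 64/9

Write each e_j = u_j / sqrt(<u_j, u_j>) where u_j is the displayed integer vector. Then <v, e_j> = <v, u_j> / sqrt(<u_j, u_j>), so |<v, e_j>|^2 = <v, u_j>^2 / <u_j, u_j>.
Coefficients: <v, e_1> = -4/sqrt(3), <v, e_2> = -22/sqrt(42), <v, e_3> = 16/sqrt(126).
Square and sum: Σ |<v, e_j>|^2 = 170/9.
Compute ||v||^2 = v·v = 26.
Deficit = 26 − 170/9 = 64/9 ≥ 0, confirming Bessel's inequality. (The deficit equals ||v − Σ <v,e_j> e_j||^2, the squared distance from v to span{e_j}.)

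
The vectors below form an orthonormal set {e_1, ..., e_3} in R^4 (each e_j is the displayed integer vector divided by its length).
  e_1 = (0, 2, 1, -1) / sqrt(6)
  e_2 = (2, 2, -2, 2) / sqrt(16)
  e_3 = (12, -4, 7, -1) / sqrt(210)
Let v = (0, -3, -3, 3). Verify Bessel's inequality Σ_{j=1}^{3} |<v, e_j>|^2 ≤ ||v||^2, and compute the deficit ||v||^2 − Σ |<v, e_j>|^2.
Σ |<v, e_j>|^2 = 3771/140; ||v||^2 = 27; deficit = 9/140

Write each e_j = u_j / sqrt(<u_j, u_j>) where u_j is the displayed integer vector. Then <v, e_j> = <v, u_j> / sqrt(<u_j, u_j>), so |<v, e_j>|^2 = <v, u_j>^2 / <u_j, u_j>.
Coefficients: <v, e_1> = -12/sqrt(6), <v, e_2> = 6/sqrt(16), <v, e_3> = -12/sqrt(210).
Square and sum: Σ |<v, e_j>|^2 = 3771/140.
Compute ||v||^2 = v·v = 27.
Deficit = 27 − 3771/140 = 9/140 ≥ 0, confirming Bessel's inequality. (The deficit equals ||v − Σ <v,e_j> e_j||^2, the squared distance from v to span{e_j}.)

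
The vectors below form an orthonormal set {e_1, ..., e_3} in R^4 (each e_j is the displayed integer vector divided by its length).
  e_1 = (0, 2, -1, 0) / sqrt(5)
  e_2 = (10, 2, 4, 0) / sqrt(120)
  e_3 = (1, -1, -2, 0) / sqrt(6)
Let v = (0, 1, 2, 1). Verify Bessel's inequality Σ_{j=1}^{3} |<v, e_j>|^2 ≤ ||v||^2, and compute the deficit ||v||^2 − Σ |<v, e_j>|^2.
Σ |<v, e_j>|^2 = 5; ||v||^2 = 6; deficit = 1

Write each e_j = u_j / sqrt(<u_j, u_j>) where u_j is the displayed integer vector. Then <v, e_j> = <v, u_j> / sqrt(<u_j, u_j>), so |<v, e_j>|^2 = <v, u_j>^2 / <u_j, u_j>.
Coefficients: <v, e_1> = 0/sqrt(5), <v, e_2> = 10/sqrt(120), <v, e_3> = -5/sqrt(6).
Square and sum: Σ |<v, e_j>|^2 = 5.
Compute ||v||^2 = v·v = 6.
Deficit = 6 − 5 = 1 ≥ 0, confirming Bessel's inequality. (The deficit equals ||v − Σ <v,e_j> e_j||^2, the squared distance from v to span{e_j}.)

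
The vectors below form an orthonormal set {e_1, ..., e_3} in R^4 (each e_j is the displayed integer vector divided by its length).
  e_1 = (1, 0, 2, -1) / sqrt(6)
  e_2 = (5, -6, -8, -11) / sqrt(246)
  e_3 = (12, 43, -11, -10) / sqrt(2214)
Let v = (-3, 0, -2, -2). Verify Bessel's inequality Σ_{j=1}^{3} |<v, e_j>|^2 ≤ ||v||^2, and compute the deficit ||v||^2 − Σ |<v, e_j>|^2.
Σ |<v, e_j>|^2 = 19/3; ||v||^2 = 17; deficit = 32/3

Write each e_j = u_j / sqrt(<u_j, u_j>) where u_j is the displayed integer vector. Then <v, e_j> = <v, u_j> / sqrt(<u_j, u_j>), so |<v, e_j>|^2 = <v, u_j>^2 / <u_j, u_j>.
Coefficients: <v, e_1> = -5/sqrt(6), <v, e_2> = 23/sqrt(246), <v, e_3> = 6/sqrt(2214).
Square and sum: Σ |<v, e_j>|^2 = 19/3.
Compute ||v||^2 = v·v = 17.
Deficit = 17 − 19/3 = 32/3 ≥ 0, confirming Bessel's inequality. (The deficit equals ||v − Σ <v,e_j> e_j||^2, the squared distance from v to span{e_j}.)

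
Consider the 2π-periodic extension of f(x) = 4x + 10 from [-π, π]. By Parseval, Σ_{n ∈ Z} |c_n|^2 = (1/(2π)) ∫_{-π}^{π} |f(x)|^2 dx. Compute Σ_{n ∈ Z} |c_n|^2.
Σ |c_n|^2 = 16π^2/3 + 100

Expand and integrate term by term over [-π, π]:
  ∫ (4x)^2 dx = 16·(2π^3/3); ∫ 2·4·(10)·x dx = 0 (odd integrand); ∫ 10^2 dx = 100·2π.
So (1/(2π)) ∫_{-π}^{π} (4x + 10)^2 dx = 16π^2/3 + 100 = 16π^2/3 + 100.
Parseval ⇒ Σ |c_n|^2 = 16π^2/3 + 100.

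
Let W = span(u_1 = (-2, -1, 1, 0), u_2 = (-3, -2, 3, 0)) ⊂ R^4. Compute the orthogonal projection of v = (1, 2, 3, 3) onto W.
proj_W(v) = (19/11, -2/11, 25/11, 0)

Set up U = [u_1 | ... | u_2] ∈ R^(4×2). The projector onto W = col(U) is P = U (U^T U)^(-1) U^T.
Compute U^T U =
  [6, 11]
  [11, 22],
and U^T v = (-1, 2).
Solve U^T U · c = U^T v for the coefficients: c = (-4, 23/11). The projection is proj_W(v) = U c.
Check: (v - proj_W(v)) · u_1 = 0  (should be 0).
Check: (v - proj_W(v)) · u_2 = 0  (should be 0).
Result: proj_W(v) = (19/11, -2/11, 25/11, 0).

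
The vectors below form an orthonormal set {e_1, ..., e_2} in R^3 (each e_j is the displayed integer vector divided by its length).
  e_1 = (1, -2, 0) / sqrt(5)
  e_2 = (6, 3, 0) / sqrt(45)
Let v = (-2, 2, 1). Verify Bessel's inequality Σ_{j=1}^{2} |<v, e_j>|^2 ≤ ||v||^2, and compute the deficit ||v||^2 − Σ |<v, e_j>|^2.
Σ |<v, e_j>|^2 = 8; ||v||^2 = 9; deficit = 1

Write each e_j = u_j / sqrt(<u_j, u_j>) where u_j is the displayed integer vector. Then <v, e_j> = <v, u_j> / sqrt(<u_j, u_j>), so |<v, e_j>|^2 = <v, u_j>^2 / <u_j, u_j>.
Coefficients: <v, e_1> = -6/sqrt(5), <v, e_2> = -6/sqrt(45).
Square and sum: Σ |<v, e_j>|^2 = 8.
Compute ||v||^2 = v·v = 9.
Deficit = 9 − 8 = 1 ≥ 0, confirming Bessel's inequality. (The deficit equals ||v − Σ <v,e_j> e_j||^2, the squared distance from v to span{e_j}.)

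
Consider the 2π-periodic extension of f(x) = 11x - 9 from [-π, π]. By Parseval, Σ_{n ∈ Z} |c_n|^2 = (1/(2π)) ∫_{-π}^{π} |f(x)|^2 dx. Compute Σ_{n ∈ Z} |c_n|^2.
Σ |c_n|^2 = 121π^2/3 + 81

Expand and integrate term by term over [-π, π]:
  ∫ (11x)^2 dx = 121·(2π^3/3); ∫ 2·11·(-9)·x dx = 0 (odd integrand); ∫ (-9)^2 dx = 81·2π.
So (1/(2π)) ∫_{-π}^{π} (11x - 9)^2 dx = 121π^2/3 + 81 = 121π^2/3 + 81.
Parseval ⇒ Σ |c_n|^2 = 121π^2/3 + 81.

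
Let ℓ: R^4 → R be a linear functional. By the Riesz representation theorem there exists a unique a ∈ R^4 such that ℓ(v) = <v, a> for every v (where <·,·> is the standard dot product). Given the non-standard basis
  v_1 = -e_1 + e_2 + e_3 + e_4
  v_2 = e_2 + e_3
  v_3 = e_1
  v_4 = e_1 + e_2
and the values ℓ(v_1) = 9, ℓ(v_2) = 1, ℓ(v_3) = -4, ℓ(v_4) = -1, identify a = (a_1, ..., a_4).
a = (-4, 3, -2, 4)

Write a = (a_1, ..., a_4) in the standard basis. For each basis vector v_i, ℓ(v_i) = <v_i, a> is a linear equation in the a_j's. Collect the n equations into a matrix system V a = ℓ, where row i of V is v_i (expressed in the standard basis). Since V is invertible (lower-triangular with 1s on the diagonal, up to permutation), solve by back-substitution:
  V =
[[-1, 1, 1, 1],
 [0, 1, 1, 0],
 [1, 0, 0, 0],
 [1, 1, 0, 0]]
  V a = (9, 1, -4, -1)
Solving gives a = (-4, 3, -2, 4).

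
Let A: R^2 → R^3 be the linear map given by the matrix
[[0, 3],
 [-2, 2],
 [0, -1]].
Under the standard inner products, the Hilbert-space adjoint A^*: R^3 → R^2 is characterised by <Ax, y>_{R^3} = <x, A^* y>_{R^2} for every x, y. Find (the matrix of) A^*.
A^* = A^T =
[[0, -2, 0],
 [3, 2, -1]]

For real matrices with standard dot products, the defining identity <Ax, y> = <x, A^* y> gives (Ax)^T y = x^T (A^*) y, i.e. x^T A^T y = x^T (A^*) y. Since this holds for all x, y, we must have A^* = A^T. Therefore
A^* =
[[0, -2, 0],
 [3, 2, -1]].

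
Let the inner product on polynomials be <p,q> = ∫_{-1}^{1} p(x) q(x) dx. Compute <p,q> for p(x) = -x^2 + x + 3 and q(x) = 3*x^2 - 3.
<p,q> = -56/5

Expand the product: p(x)·q(x) = -3*x^4 + 3*x^3 + 12*x^2 - 3*x - 9.
∫_{-1}^{1} of each monomial x^k gives [2/(k+1) if k even, 0 if k odd]. Integrating term-by-term (or equivalently evaluating the antiderivative F(x) = -3*x^5/5 + 3*x^4/4 + 4*x^3 - 3*x^2/2 - 9*x at the endpoints):
  F(1) − F(−1) = -127/20 − (97/20) = -56/5.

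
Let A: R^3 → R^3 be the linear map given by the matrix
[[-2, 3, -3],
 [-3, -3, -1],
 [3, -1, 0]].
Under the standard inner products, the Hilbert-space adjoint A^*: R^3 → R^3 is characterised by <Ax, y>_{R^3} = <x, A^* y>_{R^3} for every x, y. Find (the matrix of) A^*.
A^* = A^T =
[[-2, -3, 3],
 [3, -3, -1],
 [-3, -1, 0]]

For real matrices with standard dot products, the defining identity <Ax, y> = <x, A^* y> gives (Ax)^T y = x^T (A^*) y, i.e. x^T A^T y = x^T (A^*) y. Since this holds for all x, y, we must have A^* = A^T. Therefore
A^* =
[[-2, -3, 3],
 [3, -3, -1],
 [-3, -1, 0]].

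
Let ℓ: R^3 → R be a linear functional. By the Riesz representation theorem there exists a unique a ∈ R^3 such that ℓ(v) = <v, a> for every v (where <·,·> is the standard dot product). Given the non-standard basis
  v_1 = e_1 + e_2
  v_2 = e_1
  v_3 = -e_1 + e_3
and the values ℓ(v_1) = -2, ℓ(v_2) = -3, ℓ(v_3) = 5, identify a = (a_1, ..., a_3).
a = (-3, 1, 2)

Write a = (a_1, ..., a_3) in the standard basis. For each basis vector v_i, ℓ(v_i) = <v_i, a> is a linear equation in the a_j's. Collect the n equations into a matrix system V a = ℓ, where row i of V is v_i (expressed in the standard basis). Since V is invertible (lower-triangular with 1s on the diagonal, up to permutation), solve by back-substitution:
  V =
[[1, 1, 0],
 [1, 0, 0],
 [-1, 0, 1]]
  V a = (-2, -3, 5)
Solving gives a = (-3, 1, 2).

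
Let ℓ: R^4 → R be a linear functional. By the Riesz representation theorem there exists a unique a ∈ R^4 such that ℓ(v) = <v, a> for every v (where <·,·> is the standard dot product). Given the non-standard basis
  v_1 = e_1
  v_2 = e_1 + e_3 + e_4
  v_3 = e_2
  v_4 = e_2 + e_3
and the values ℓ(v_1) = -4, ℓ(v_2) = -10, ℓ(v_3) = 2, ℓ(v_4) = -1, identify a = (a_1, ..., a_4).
a = (-4, 2, -3, -3)

Write a = (a_1, ..., a_4) in the standard basis. For each basis vector v_i, ℓ(v_i) = <v_i, a> is a linear equation in the a_j's. Collect the n equations into a matrix system V a = ℓ, where row i of V is v_i (expressed in the standard basis). Since V is invertible (lower-triangular with 1s on the diagonal, up to permutation), solve by back-substitution:
  V =
[[1, 0, 0, 0],
 [1, 0, 1, 1],
 [0, 1, 0, 0],
 [0, 1, 1, 0]]
  V a = (-4, -10, 2, -1)
Solving gives a = (-4, 2, -3, -3).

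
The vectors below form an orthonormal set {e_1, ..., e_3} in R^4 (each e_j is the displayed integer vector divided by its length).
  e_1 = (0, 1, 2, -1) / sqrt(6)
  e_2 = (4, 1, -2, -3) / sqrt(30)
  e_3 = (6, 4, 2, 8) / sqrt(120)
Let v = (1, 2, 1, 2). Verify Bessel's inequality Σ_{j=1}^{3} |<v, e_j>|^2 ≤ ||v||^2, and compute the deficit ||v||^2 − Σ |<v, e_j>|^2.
Σ |<v, e_j>|^2 = 28/3; ||v||^2 = 10; deficit = 2/3

Write each e_j = u_j / sqrt(<u_j, u_j>) where u_j is the displayed integer vector. Then <v, e_j> = <v, u_j> / sqrt(<u_j, u_j>), so |<v, e_j>|^2 = <v, u_j>^2 / <u_j, u_j>.
Coefficients: <v, e_1> = 2/sqrt(6), <v, e_2> = -2/sqrt(30), <v, e_3> = 32/sqrt(120).
Square and sum: Σ |<v, e_j>|^2 = 28/3.
Compute ||v||^2 = v·v = 10.
Deficit = 10 − 28/3 = 2/3 ≥ 0, confirming Bessel's inequality. (The deficit equals ||v − Σ <v,e_j> e_j||^2, the squared distance from v to span{e_j}.)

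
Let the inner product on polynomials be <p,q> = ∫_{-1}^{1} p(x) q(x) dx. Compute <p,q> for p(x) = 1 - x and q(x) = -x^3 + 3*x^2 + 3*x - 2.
<p,q> = -18/5

Expand the product: p(x)·q(x) = x^4 - 4*x^3 + 5*x - 2.
∫_{-1}^{1} of each monomial x^k gives [2/(k+1) if k even, 0 if k odd]. Integrating term-by-term (or equivalently evaluating the antiderivative F(x) = x^5/5 - x^4 + 5*x^2/2 - 2*x at the endpoints):
  F(1) − F(−1) = -3/10 − (33/10) = -18/5.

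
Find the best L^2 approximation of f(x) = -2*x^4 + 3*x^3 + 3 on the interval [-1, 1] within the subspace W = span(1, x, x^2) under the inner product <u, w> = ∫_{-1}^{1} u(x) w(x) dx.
g(x) = -12*x^2/7 + 9*x/5 + 111/35

The best approximation g ∈ W is the orthogonal projection of f onto W. Writing g = a_0 + a_1 x + a_2 x^2, the coefficients solve the normal equations G · a = b where
  G_{ij} = <φ_i, φ_j> and b_i = <f, φ_i>, with φ_0 = 1, φ_1 = x, φ_2 = x^2.
G =
  [2, 0, 2/3]
  [0, 2/3, 0]
  [2/3, 0, 2/5],
b = (26/5, 6/5, 10/7).
Solving gives a_0 = 111/35, a_1 = 9/5, a_2 = -12/7, so
  g(x) = -12*x^2/7 + 9*x/5 + 111/35.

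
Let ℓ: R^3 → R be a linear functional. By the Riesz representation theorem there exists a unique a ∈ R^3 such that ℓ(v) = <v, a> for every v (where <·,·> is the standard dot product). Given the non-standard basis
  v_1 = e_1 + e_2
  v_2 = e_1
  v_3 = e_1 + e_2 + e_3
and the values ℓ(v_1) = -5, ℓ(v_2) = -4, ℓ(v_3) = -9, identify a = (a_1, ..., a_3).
a = (-4, -1, -4)

Write a = (a_1, ..., a_3) in the standard basis. For each basis vector v_i, ℓ(v_i) = <v_i, a> is a linear equation in the a_j's. Collect the n equations into a matrix system V a = ℓ, where row i of V is v_i (expressed in the standard basis). Since V is invertible (lower-triangular with 1s on the diagonal, up to permutation), solve by back-substitution:
  V =
[[1, 1, 0],
 [1, 0, 0],
 [1, 1, 1]]
  V a = (-5, -4, -9)
Solving gives a = (-4, -1, -4).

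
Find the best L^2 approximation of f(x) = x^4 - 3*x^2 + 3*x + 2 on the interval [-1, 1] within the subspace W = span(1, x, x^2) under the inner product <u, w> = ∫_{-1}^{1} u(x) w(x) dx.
g(x) = -15*x^2/7 + 3*x + 67/35

The best approximation g ∈ W is the orthogonal projection of f onto W. Writing g = a_0 + a_1 x + a_2 x^2, the coefficients solve the normal equations G · a = b where
  G_{ij} = <φ_i, φ_j> and b_i = <f, φ_i>, with φ_0 = 1, φ_1 = x, φ_2 = x^2.
G =
  [2, 0, 2/3]
  [0, 2/3, 0]
  [2/3, 0, 2/5],
b = (12/5, 2, 44/105).
Solving gives a_0 = 67/35, a_1 = 3, a_2 = -15/7, so
  g(x) = -15*x^2/7 + 3*x + 67/35.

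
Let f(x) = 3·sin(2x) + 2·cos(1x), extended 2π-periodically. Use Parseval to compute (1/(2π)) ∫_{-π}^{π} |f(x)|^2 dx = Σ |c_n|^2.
Σ |c_n|^2 = 13/2

Expand |f|^2 and use orthogonality of {sin(nx), cos(mx)} on [-π, π]:
  ∫_{-π}^{π} sin(nx)^2 dx = π, ∫ cos(mx)^2 dx = π, and cross terms integrate to 0.
So ∫_{-π}^{π} f(x)^2 dx = 3^2 · π + 2^2 · π = (9 + 4)π.
Divide by 2π: (9 + 4)/2 = 13/2.
By Parseval, this equals Σ |c_n|^2.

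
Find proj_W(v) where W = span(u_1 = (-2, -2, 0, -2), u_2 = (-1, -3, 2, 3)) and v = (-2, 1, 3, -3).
proj_W(v) = (-20/17, -12/17, -8/17, -36/17)

Set up U = [u_1 | ... | u_2] ∈ R^(4×2). The projector onto W = col(U) is P = U (U^T U)^(-1) U^T.
Compute U^T U =
  [12, 2]
  [2, 23],
and U^T v = (8, -4).
Solve U^T U · c = U^T v for the coefficients: c = (12/17, -4/17). The projection is proj_W(v) = U c.
Check: (v - proj_W(v)) · u_1 = 0  (should be 0).
Check: (v - proj_W(v)) · u_2 = 0  (should be 0).
Result: proj_W(v) = (-20/17, -12/17, -8/17, -36/17).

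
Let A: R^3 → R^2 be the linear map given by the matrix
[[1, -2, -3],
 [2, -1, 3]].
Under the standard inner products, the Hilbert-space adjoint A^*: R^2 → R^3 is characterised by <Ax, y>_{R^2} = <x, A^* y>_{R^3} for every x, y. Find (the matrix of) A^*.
A^* = A^T =
[[1, 2],
 [-2, -1],
 [-3, 3]]

For real matrices with standard dot products, the defining identity <Ax, y> = <x, A^* y> gives (Ax)^T y = x^T (A^*) y, i.e. x^T A^T y = x^T (A^*) y. Since this holds for all x, y, we must have A^* = A^T. Therefore
A^* =
[[1, 2],
 [-2, -1],
 [-3, 3]].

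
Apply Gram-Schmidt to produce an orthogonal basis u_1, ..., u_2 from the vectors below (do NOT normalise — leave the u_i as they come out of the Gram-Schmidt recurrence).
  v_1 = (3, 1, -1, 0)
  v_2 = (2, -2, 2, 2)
Orthogonal basis:
  u_1 = (3, 1, -1, 0)
  u_2 = (16/11, -24/11, 24/11, 2)

Apply the Gram-Schmidt recurrence
  u_1 = v_1
  u_i = v_i − Σ_{j<i} ((v_i · u_j) / (u_j · u_j)) · u_j.

Step by step this gives:
  u_1 = (3, 1, -1, 0)
  u_2 = (16/11, -24/11, 24/11, 2)

Orthogonality check:
  u_2 · u_1 = 0 (should be 0)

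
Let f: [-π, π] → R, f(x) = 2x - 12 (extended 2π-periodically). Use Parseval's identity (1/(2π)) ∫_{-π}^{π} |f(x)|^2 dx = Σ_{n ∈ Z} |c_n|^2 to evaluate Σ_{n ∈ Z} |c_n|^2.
Σ |c_n|^2 = 4π^2/3 + 144

Expand and integrate term by term over [-π, π]:
  ∫ (2x)^2 dx = 4·(2π^3/3); ∫ 2·2·(-12)·x dx = 0 (odd integrand); ∫ (-12)^2 dx = 144·2π.
So (1/(2π)) ∫_{-π}^{π} (2x - 12)^2 dx = 4π^2/3 + 144 = 4π^2/3 + 144.
Parseval ⇒ Σ |c_n|^2 = 4π^2/3 + 144.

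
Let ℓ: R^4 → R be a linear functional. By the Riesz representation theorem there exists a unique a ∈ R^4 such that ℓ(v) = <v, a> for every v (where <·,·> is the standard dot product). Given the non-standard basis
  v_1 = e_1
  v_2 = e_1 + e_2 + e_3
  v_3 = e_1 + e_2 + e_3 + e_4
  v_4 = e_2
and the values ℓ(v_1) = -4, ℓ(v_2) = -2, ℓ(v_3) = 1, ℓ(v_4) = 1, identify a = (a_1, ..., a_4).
a = (-4, 1, 1, 3)

Write a = (a_1, ..., a_4) in the standard basis. For each basis vector v_i, ℓ(v_i) = <v_i, a> is a linear equation in the a_j's. Collect the n equations into a matrix system V a = ℓ, where row i of V is v_i (expressed in the standard basis). Since V is invertible (lower-triangular with 1s on the diagonal, up to permutation), solve by back-substitution:
  V =
[[1, 0, 0, 0],
 [1, 1, 1, 0],
 [1, 1, 1, 1],
 [0, 1, 0, 0]]
  V a = (-4, -2, 1, 1)
Solving gives a = (-4, 1, 1, 3).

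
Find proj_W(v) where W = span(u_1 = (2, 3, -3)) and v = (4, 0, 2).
proj_W(v) = (2/11, 3/11, -3/11)

Set up U = [u_1 | ... | u_1] ∈ R^(3×1). The projector onto W = col(U) is P = U (U^T U)^(-1) U^T.
Compute U^T U =
  [22],
and U^T v = (2).
Solve U^T U · c = U^T v for the coefficients: c = (1/11). The projection is proj_W(v) = U c.
Check: (v - proj_W(v)) · u_1 = 0  (should be 0).
Result: proj_W(v) = (2/11, 3/11, -3/11).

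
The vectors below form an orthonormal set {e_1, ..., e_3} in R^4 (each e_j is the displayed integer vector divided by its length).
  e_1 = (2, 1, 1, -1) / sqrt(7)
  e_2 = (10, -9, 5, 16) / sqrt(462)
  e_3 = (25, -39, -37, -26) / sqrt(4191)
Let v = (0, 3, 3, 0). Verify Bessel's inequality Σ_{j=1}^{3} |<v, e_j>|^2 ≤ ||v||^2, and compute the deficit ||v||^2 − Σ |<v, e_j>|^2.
Σ |<v, e_j>|^2 = 2268/127; ||v||^2 = 18; deficit = 18/127

Write each e_j = u_j / sqrt(<u_j, u_j>) where u_j is the displayed integer vector. Then <v, e_j> = <v, u_j> / sqrt(<u_j, u_j>), so |<v, e_j>|^2 = <v, u_j>^2 / <u_j, u_j>.
Coefficients: <v, e_1> = 6/sqrt(7), <v, e_2> = -12/sqrt(462), <v, e_3> = -228/sqrt(4191).
Square and sum: Σ |<v, e_j>|^2 = 2268/127.
Compute ||v||^2 = v·v = 18.
Deficit = 18 − 2268/127 = 18/127 ≥ 0, confirming Bessel's inequality. (The deficit equals ||v − Σ <v,e_j> e_j||^2, the squared distance from v to span{e_j}.)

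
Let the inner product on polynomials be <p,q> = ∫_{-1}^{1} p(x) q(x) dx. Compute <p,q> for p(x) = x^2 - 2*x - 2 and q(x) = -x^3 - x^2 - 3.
<p,q> = 176/15

Expand the product: p(x)·q(x) = -x^5 + x^4 + 4*x^3 - x^2 + 6*x + 6.
∫_{-1}^{1} of each monomial x^k gives [2/(k+1) if k even, 0 if k odd]. Integrating term-by-term (or equivalently evaluating the antiderivative F(x) = -x^6/6 + x^5/5 + x^4 - x^3/3 + 3*x^2 + 6*x at the endpoints):
  F(1) − F(−1) = 97/10 − (-61/30) = 176/15.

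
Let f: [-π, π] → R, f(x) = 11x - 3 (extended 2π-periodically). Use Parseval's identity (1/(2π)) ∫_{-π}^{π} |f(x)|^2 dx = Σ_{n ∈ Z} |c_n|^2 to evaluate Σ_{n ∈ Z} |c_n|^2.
Σ |c_n|^2 = 121π^2/3 + 9

Expand and integrate term by term over [-π, π]:
  ∫ (11x)^2 dx = 121·(2π^3/3); ∫ 2·11·(-3)·x dx = 0 (odd integrand); ∫ (-3)^2 dx = 9·2π.
So (1/(2π)) ∫_{-π}^{π} (11x - 3)^2 dx = 121π^2/3 + 9 = 121π^2/3 + 9.
Parseval ⇒ Σ |c_n|^2 = 121π^2/3 + 9.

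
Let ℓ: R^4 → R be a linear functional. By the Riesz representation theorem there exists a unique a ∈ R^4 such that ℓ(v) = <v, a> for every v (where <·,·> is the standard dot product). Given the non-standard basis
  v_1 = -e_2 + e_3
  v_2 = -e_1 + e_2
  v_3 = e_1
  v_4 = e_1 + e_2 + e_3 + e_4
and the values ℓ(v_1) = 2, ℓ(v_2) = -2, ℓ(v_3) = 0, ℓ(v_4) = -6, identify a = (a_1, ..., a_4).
a = (0, -2, 0, -4)

Write a = (a_1, ..., a_4) in the standard basis. For each basis vector v_i, ℓ(v_i) = <v_i, a> is a linear equation in the a_j's. Collect the n equations into a matrix system V a = ℓ, where row i of V is v_i (expressed in the standard basis). Since V is invertible (lower-triangular with 1s on the diagonal, up to permutation), solve by back-substitution:
  V =
[[0, -1, 1, 0],
 [-1, 1, 0, 0],
 [1, 0, 0, 0],
 [1, 1, 1, 1]]
  V a = (2, -2, 0, -6)
Solving gives a = (0, -2, 0, -4).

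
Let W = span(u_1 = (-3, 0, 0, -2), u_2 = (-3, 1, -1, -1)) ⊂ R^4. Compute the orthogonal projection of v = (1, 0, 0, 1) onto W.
proj_W(v) = (39/35, 3/35, -3/35, 29/35)

Set up U = [u_1 | ... | u_2] ∈ R^(4×2). The projector onto W = col(U) is P = U (U^T U)^(-1) U^T.
Compute U^T U =
  [13, 11]
  [11, 12],
and U^T v = (-5, -4).
Solve U^T U · c = U^T v for the coefficients: c = (-16/35, 3/35). The projection is proj_W(v) = U c.
Check: (v - proj_W(v)) · u_1 = 0  (should be 0).
Check: (v - proj_W(v)) · u_2 = 0  (should be 0).
Result: proj_W(v) = (39/35, 3/35, -3/35, 29/35).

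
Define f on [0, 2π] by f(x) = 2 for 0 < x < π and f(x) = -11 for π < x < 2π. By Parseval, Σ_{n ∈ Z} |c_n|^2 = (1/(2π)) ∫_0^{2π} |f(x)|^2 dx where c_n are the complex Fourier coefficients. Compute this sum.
Σ |c_n|^2 = 125/2

Parseval equates the L^2 energy of f (normalised by 1/(2π)) with the ℓ^2 sum of its Fourier coefficients: (1/(2π)) ∫_0^{2π} |f|^2 = Σ |c_n|^2.
Compute the left side: (1/(2π)) [∫_0^π 2^2 dx + ∫_π^{2π} (-11)^2 dx] = (1/(2π)) · (4π + 121π) = (4 + 121)/2 = 125/2.
So Σ_{n ∈ Z} |c_n|^2 = 125/2.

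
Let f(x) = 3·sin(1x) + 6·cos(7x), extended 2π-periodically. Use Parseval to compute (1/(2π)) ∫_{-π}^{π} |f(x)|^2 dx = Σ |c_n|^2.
Σ |c_n|^2 = 45/2

Expand |f|^2 and use orthogonality of {sin(nx), cos(mx)} on [-π, π]:
  ∫_{-π}^{π} sin(nx)^2 dx = π, ∫ cos(mx)^2 dx = π, and cross terms integrate to 0.
So ∫_{-π}^{π} f(x)^2 dx = 3^2 · π + 6^2 · π = (9 + 36)π.
Divide by 2π: (9 + 36)/2 = 45/2.
By Parseval, this equals Σ |c_n|^2.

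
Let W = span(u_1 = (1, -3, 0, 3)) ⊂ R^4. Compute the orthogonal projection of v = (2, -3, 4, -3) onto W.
proj_W(v) = (2/19, -6/19, 0, 6/19)

Set up U = [u_1 | ... | u_1] ∈ R^(4×1). The projector onto W = col(U) is P = U (U^T U)^(-1) U^T.
Compute U^T U =
  [19],
and U^T v = (2).
Solve U^T U · c = U^T v for the coefficients: c = (2/19). The projection is proj_W(v) = U c.
Check: (v - proj_W(v)) · u_1 = 0  (should be 0).
Result: proj_W(v) = (2/19, -6/19, 0, 6/19).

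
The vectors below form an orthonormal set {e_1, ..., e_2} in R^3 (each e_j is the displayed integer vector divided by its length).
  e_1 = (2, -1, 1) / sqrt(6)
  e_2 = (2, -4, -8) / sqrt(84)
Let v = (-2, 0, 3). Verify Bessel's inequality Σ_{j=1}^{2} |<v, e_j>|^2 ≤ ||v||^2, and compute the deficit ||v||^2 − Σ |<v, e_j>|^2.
Σ |<v, e_j>|^2 = 19/2; ||v||^2 = 13; deficit = 7/2

Write each e_j = u_j / sqrt(<u_j, u_j>) where u_j is the displayed integer vector. Then <v, e_j> = <v, u_j> / sqrt(<u_j, u_j>), so |<v, e_j>|^2 = <v, u_j>^2 / <u_j, u_j>.
Coefficients: <v, e_1> = -1/sqrt(6), <v, e_2> = -28/sqrt(84).
Square and sum: Σ |<v, e_j>|^2 = 19/2.
Compute ||v||^2 = v·v = 13.
Deficit = 13 − 19/2 = 7/2 ≥ 0, confirming Bessel's inequality. (The deficit equals ||v − Σ <v,e_j> e_j||^2, the squared distance from v to span{e_j}.)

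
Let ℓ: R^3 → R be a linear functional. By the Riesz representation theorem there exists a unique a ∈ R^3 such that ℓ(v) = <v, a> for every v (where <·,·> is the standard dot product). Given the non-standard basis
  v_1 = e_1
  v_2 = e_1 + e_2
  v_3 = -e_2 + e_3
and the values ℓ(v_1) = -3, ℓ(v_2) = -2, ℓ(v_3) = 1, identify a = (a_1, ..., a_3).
a = (-3, 1, 2)

Write a = (a_1, ..., a_3) in the standard basis. For each basis vector v_i, ℓ(v_i) = <v_i, a> is a linear equation in the a_j's. Collect the n equations into a matrix system V a = ℓ, where row i of V is v_i (expressed in the standard basis). Since V is invertible (lower-triangular with 1s on the diagonal, up to permutation), solve by back-substitution:
  V =
[[1, 0, 0],
 [1, 1, 0],
 [0, -1, 1]]
  V a = (-3, -2, 1)
Solving gives a = (-3, 1, 2).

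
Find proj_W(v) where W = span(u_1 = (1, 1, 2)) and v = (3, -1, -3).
proj_W(v) = (-2/3, -2/3, -4/3)

Set up U = [u_1 | ... | u_1] ∈ R^(3×1). The projector onto W = col(U) is P = U (U^T U)^(-1) U^T.
Compute U^T U =
  [6],
and U^T v = (-4).
Solve U^T U · c = U^T v for the coefficients: c = (-2/3). The projection is proj_W(v) = U c.
Check: (v - proj_W(v)) · u_1 = 0  (should be 0).
Result: proj_W(v) = (-2/3, -2/3, -4/3).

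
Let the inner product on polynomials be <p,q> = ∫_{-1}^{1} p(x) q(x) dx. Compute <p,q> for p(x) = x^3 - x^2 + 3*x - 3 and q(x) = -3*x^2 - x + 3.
<p,q> = -76/5

Expand the product: p(x)·q(x) = -3*x^5 + 2*x^4 - 5*x^3 + 3*x^2 + 12*x - 9.
∫_{-1}^{1} of each monomial x^k gives [2/(k+1) if k even, 0 if k odd]. Integrating term-by-term (or equivalently evaluating the antiderivative F(x) = -x^6/2 + 2*x^5/5 - 5*x^4/4 + x^3 + 6*x^2 - 9*x at the endpoints):
  F(1) − F(−1) = -67/20 − (237/20) = -76/5.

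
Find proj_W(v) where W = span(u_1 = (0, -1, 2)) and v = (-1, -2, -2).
proj_W(v) = (0, 2/5, -4/5)

Set up U = [u_1 | ... | u_1] ∈ R^(3×1). The projector onto W = col(U) is P = U (U^T U)^(-1) U^T.
Compute U^T U =
  [5],
and U^T v = (-2).
Solve U^T U · c = U^T v for the coefficients: c = (-2/5). The projection is proj_W(v) = U c.
Check: (v - proj_W(v)) · u_1 = 0  (should be 0).
Result: proj_W(v) = (0, 2/5, -4/5).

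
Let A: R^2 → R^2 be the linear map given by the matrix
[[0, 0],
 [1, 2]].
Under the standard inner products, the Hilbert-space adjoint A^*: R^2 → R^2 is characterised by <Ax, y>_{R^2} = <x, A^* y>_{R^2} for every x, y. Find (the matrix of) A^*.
A^* = A^T =
[[0, 1],
 [0, 2]]

For real matrices with standard dot products, the defining identity <Ax, y> = <x, A^* y> gives (Ax)^T y = x^T (A^*) y, i.e. x^T A^T y = x^T (A^*) y. Since this holds for all x, y, we must have A^* = A^T. Therefore
A^* =
[[0, 1],
 [0, 2]].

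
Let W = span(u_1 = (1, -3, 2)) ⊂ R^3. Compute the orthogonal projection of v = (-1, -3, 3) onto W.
proj_W(v) = (1, -3, 2)

Set up U = [u_1 | ... | u_1] ∈ R^(3×1). The projector onto W = col(U) is P = U (U^T U)^(-1) U^T.
Compute U^T U =
  [14],
and U^T v = (14).
Solve U^T U · c = U^T v for the coefficients: c = (1). The projection is proj_W(v) = U c.
Check: (v - proj_W(v)) · u_1 = 0  (should be 0).
Result: proj_W(v) = (1, -3, 2).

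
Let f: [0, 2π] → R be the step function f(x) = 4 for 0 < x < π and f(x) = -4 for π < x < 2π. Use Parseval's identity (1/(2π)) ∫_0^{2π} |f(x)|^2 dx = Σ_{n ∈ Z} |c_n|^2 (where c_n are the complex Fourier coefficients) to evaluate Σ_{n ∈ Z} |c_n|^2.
Σ |c_n|^2 = 16

Parseval equates the L^2 energy of f (normalised by 1/(2π)) with the ℓ^2 sum of its Fourier coefficients: (1/(2π)) ∫_0^{2π} |f|^2 = Σ |c_n|^2.
Compute the left side: (1/(2π)) [∫_0^π 4^2 dx + ∫_π^{2π} (-4)^2 dx] = (1/(2π)) · (16π + 16π) = (16 + 16)/2 = 16.
So Σ_{n ∈ Z} |c_n|^2 = 16.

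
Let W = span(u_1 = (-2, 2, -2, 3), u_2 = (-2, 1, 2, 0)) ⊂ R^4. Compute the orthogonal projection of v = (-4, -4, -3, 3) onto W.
proj_W(v) = (-134/185, 206/185, -422/185, 417/185)

Set up U = [u_1 | ... | u_2] ∈ R^(4×2). The projector onto W = col(U) is P = U (U^T U)^(-1) U^T.
Compute U^T U =
  [21, 2]
  [2, 9],
and U^T v = (15, -2).
Solve U^T U · c = U^T v for the coefficients: c = (139/185, -72/185). The projection is proj_W(v) = U c.
Check: (v - proj_W(v)) · u_1 = 0  (should be 0).
Check: (v - proj_W(v)) · u_2 = 0  (should be 0).
Result: proj_W(v) = (-134/185, 206/185, -422/185, 417/185).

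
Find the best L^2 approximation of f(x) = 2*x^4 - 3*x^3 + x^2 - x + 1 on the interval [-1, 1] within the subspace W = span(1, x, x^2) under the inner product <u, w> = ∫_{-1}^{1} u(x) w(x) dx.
g(x) = 19*x^2/7 - 14*x/5 + 29/35

The best approximation g ∈ W is the orthogonal projection of f onto W. Writing g = a_0 + a_1 x + a_2 x^2, the coefficients solve the normal equations G · a = b where
  G_{ij} = <φ_i, φ_j> and b_i = <f, φ_i>, with φ_0 = 1, φ_1 = x, φ_2 = x^2.
G =
  [2, 0, 2/3]
  [0, 2/3, 0]
  [2/3, 0, 2/5],
b = (52/15, -28/15, 172/105).
Solving gives a_0 = 29/35, a_1 = -14/5, a_2 = 19/7, so
  g(x) = 19*x^2/7 - 14*x/5 + 29/35.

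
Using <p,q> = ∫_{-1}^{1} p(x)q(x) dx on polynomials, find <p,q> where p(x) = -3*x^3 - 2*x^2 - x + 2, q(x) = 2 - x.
<p,q> = 36/5

Expand the product: p(x)·q(x) = 3*x^4 - 4*x^3 - 3*x^2 - 4*x + 4.
∫_{-1}^{1} of each monomial x^k gives [2/(k+1) if k even, 0 if k odd]. Integrating term-by-term (or equivalently evaluating the antiderivative F(x) = 3*x^5/5 - x^4 - x^3 - 2*x^2 + 4*x at the endpoints):
  F(1) − F(−1) = 3/5 − (-33/5) = 36/5.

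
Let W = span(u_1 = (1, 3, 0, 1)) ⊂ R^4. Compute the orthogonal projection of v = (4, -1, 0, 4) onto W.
proj_W(v) = (5/11, 15/11, 0, 5/11)

Set up U = [u_1 | ... | u_1] ∈ R^(4×1). The projector onto W = col(U) is P = U (U^T U)^(-1) U^T.
Compute U^T U =
  [11],
and U^T v = (5).
Solve U^T U · c = U^T v for the coefficients: c = (5/11). The projection is proj_W(v) = U c.
Check: (v - proj_W(v)) · u_1 = 0  (should be 0).
Result: proj_W(v) = (5/11, 15/11, 0, 5/11).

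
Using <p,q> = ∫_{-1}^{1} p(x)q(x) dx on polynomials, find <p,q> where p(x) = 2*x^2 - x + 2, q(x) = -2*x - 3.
<p,q> = -44/3

Expand the product: p(x)·q(x) = -4*x^3 - 4*x^2 - x - 6.
∫_{-1}^{1} of each monomial x^k gives [2/(k+1) if k even, 0 if k odd]. Integrating term-by-term (or equivalently evaluating the antiderivative F(x) = -x^4 - 4*x^3/3 - x^2/2 - 6*x at the endpoints):
  F(1) − F(−1) = -53/6 − (35/6) = -44/3.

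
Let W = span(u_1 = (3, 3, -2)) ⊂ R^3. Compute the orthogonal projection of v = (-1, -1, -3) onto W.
proj_W(v) = (0, 0, 0)

Set up U = [u_1 | ... | u_1] ∈ R^(3×1). The projector onto W = col(U) is P = U (U^T U)^(-1) U^T.
Compute U^T U =
  [22],
and U^T v = (0).
Solve U^T U · c = U^T v for the coefficients: c = (0). The projection is proj_W(v) = U c.
Check: (v - proj_W(v)) · u_1 = 0  (should be 0).
Result: proj_W(v) = (0, 0, 0).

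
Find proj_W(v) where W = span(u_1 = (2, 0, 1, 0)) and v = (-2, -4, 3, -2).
proj_W(v) = (-2/5, 0, -1/5, 0)

Set up U = [u_1 | ... | u_1] ∈ R^(4×1). The projector onto W = col(U) is P = U (U^T U)^(-1) U^T.
Compute U^T U =
  [5],
and U^T v = (-1).
Solve U^T U · c = U^T v for the coefficients: c = (-1/5). The projection is proj_W(v) = U c.
Check: (v - proj_W(v)) · u_1 = 0  (should be 0).
Result: proj_W(v) = (-2/5, 0, -1/5, 0).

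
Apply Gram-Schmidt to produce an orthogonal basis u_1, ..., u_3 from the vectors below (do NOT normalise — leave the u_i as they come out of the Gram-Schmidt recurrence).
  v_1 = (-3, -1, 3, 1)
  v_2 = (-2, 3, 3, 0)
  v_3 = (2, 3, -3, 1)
Orthogonal basis:
  u_1 = (-3, -1, 3, 1)
  u_2 = (-1/5, 18/5, 6/5, -3/5)
  u_3 = (-69/148, 95/148, -141/148, 311/148)

Apply the Gram-Schmidt recurrence
  u_1 = v_1
  u_i = v_i − Σ_{j<i} ((v_i · u_j) / (u_j · u_j)) · u_j.

Step by step this gives:
  u_1 = (-3, -1, 3, 1)
  u_2 = (-1/5, 18/5, 6/5, -3/5)
  u_3 = (-69/148, 95/148, -141/148, 311/148)

Orthogonality check:
  u_2 · u_1 = 0 (should be 0)
  u_3 · u_1 = 0 (should be 0)
  u_3 · u_2 = 0 (should be 0)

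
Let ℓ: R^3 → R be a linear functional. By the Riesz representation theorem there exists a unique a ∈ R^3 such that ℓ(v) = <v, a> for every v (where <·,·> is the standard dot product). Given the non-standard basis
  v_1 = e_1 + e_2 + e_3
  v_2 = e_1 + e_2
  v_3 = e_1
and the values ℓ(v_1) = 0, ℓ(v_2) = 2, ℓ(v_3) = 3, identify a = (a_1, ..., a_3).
a = (3, -1, -2)

Write a = (a_1, ..., a_3) in the standard basis. For each basis vector v_i, ℓ(v_i) = <v_i, a> is a linear equation in the a_j's. Collect the n equations into a matrix system V a = ℓ, where row i of V is v_i (expressed in the standard basis). Since V is invertible (lower-triangular with 1s on the diagonal, up to permutation), solve by back-substitution:
  V =
[[1, 1, 1],
 [1, 1, 0],
 [1, 0, 0]]
  V a = (0, 2, 3)
Solving gives a = (3, -1, -2).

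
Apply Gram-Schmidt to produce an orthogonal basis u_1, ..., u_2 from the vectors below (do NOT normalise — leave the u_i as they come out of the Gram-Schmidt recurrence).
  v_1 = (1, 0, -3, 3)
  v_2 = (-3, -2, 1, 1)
Orthogonal basis:
  u_1 = (1, 0, -3, 3)
  u_2 = (-54/19, -2, 10/19, 28/19)

Apply the Gram-Schmidt recurrence
  u_1 = v_1
  u_i = v_i − Σ_{j<i} ((v_i · u_j) / (u_j · u_j)) · u_j.

Step by step this gives:
  u_1 = (1, 0, -3, 3)
  u_2 = (-54/19, -2, 10/19, 28/19)

Orthogonality check:
  u_2 · u_1 = 0 (should be 0)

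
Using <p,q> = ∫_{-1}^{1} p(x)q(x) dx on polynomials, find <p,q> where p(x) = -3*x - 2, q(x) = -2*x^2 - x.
<p,q> = 14/3

Expand the product: p(x)·q(x) = 6*x^3 + 7*x^2 + 2*x.
∫_{-1}^{1} of each monomial x^k gives [2/(k+1) if k even, 0 if k odd]. Integrating term-by-term (or equivalently evaluating the antiderivative F(x) = 3*x^4/2 + 7*x^3/3 + x^2 at the endpoints):
  F(1) − F(−1) = 29/6 − (1/6) = 14/3.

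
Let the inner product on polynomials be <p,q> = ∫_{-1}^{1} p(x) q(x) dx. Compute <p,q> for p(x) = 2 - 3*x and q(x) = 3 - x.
<p,q> = 14

Expand the product: p(x)·q(x) = 3*x^2 - 11*x + 6.
∫_{-1}^{1} of each monomial x^k gives [2/(k+1) if k even, 0 if k odd]. Integrating term-by-term (or equivalently evaluating the antiderivative F(x) = x^3 - 11*x^2/2 + 6*x at the endpoints):
  F(1) − F(−1) = 3/2 − (-25/2) = 14.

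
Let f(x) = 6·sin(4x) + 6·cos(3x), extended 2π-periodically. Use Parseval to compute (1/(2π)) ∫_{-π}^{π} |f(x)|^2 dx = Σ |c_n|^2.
Σ |c_n|^2 = 36

Expand |f|^2 and use orthogonality of {sin(nx), cos(mx)} on [-π, π]:
  ∫_{-π}^{π} sin(nx)^2 dx = π, ∫ cos(mx)^2 dx = π, and cross terms integrate to 0.
So ∫_{-π}^{π} f(x)^2 dx = 6^2 · π + 6^2 · π = (36 + 36)π.
Divide by 2π: (36 + 36)/2 = 36.
By Parseval, this equals Σ |c_n|^2.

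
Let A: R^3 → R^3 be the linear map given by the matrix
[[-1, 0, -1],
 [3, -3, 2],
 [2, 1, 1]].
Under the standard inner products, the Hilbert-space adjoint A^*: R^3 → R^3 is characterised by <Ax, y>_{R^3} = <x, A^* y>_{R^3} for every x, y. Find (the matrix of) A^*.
A^* = A^T =
[[-1, 3, 2],
 [0, -3, 1],
 [-1, 2, 1]]

For real matrices with standard dot products, the defining identity <Ax, y> = <x, A^* y> gives (Ax)^T y = x^T (A^*) y, i.e. x^T A^T y = x^T (A^*) y. Since this holds for all x, y, we must have A^* = A^T. Therefore
A^* =
[[-1, 3, 2],
 [0, -3, 1],
 [-1, 2, 1]].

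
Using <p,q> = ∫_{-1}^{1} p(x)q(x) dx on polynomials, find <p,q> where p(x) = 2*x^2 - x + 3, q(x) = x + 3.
<p,q> = 64/3

Expand the product: p(x)·q(x) = 2*x^3 + 5*x^2 + 9.
∫_{-1}^{1} of each monomial x^k gives [2/(k+1) if k even, 0 if k odd]. Integrating term-by-term (or equivalently evaluating the antiderivative F(x) = x^4/2 + 5*x^3/3 + 9*x at the endpoints):
  F(1) − F(−1) = 67/6 − (-61/6) = 64/3.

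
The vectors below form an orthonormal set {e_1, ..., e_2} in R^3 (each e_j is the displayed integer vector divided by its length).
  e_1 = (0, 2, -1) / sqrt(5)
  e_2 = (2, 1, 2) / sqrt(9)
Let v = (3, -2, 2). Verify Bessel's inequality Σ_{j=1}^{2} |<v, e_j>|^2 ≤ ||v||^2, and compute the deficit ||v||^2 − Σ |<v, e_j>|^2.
Σ |<v, e_j>|^2 = 644/45; ||v||^2 = 17; deficit = 121/45

Write each e_j = u_j / sqrt(<u_j, u_j>) where u_j is the displayed integer vector. Then <v, e_j> = <v, u_j> / sqrt(<u_j, u_j>), so |<v, e_j>|^2 = <v, u_j>^2 / <u_j, u_j>.
Coefficients: <v, e_1> = -6/sqrt(5), <v, e_2> = 8/sqrt(9).
Square and sum: Σ |<v, e_j>|^2 = 644/45.
Compute ||v||^2 = v·v = 17.
Deficit = 17 − 644/45 = 121/45 ≥ 0, confirming Bessel's inequality. (The deficit equals ||v − Σ <v,e_j> e_j||^2, the squared distance from v to span{e_j}.)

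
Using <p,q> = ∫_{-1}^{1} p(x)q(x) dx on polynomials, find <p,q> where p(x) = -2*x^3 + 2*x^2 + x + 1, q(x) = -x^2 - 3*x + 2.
<p,q> = 28/5

Expand the product: p(x)·q(x) = 2*x^5 + 4*x^4 - 11*x^3 - x + 2.
∫_{-1}^{1} of each monomial x^k gives [2/(k+1) if k even, 0 if k odd]. Integrating term-by-term (or equivalently evaluating the antiderivative F(x) = x^6/3 + 4*x^5/5 - 11*x^4/4 - x^2/2 + 2*x at the endpoints):
  F(1) − F(−1) = -7/60 − (-343/60) = 28/5.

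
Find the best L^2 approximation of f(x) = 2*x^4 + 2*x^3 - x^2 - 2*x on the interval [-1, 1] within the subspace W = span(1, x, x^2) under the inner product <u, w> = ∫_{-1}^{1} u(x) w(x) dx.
g(x) = 5*x^2/7 - 4*x/5 - 6/35

The best approximation g ∈ W is the orthogonal projection of f onto W. Writing g = a_0 + a_1 x + a_2 x^2, the coefficients solve the normal equations G · a = b where
  G_{ij} = <φ_i, φ_j> and b_i = <f, φ_i>, with φ_0 = 1, φ_1 = x, φ_2 = x^2.
G =
  [2, 0, 2/3]
  [0, 2/3, 0]
  [2/3, 0, 2/5],
b = (2/15, -8/15, 6/35).
Solving gives a_0 = -6/35, a_1 = -4/5, a_2 = 5/7, so
  g(x) = 5*x^2/7 - 4*x/5 - 6/35.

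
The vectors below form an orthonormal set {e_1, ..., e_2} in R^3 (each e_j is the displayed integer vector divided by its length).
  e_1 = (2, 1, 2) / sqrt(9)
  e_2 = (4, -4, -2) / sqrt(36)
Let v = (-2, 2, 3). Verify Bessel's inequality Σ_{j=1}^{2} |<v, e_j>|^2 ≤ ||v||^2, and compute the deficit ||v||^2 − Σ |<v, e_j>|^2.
Σ |<v, e_j>|^2 = 137/9; ||v||^2 = 17; deficit = 16/9

Write each e_j = u_j / sqrt(<u_j, u_j>) where u_j is the displayed integer vector. Then <v, e_j> = <v, u_j> / sqrt(<u_j, u_j>), so |<v, e_j>|^2 = <v, u_j>^2 / <u_j, u_j>.
Coefficients: <v, e_1> = 4/sqrt(9), <v, e_2> = -22/sqrt(36).
Square and sum: Σ |<v, e_j>|^2 = 137/9.
Compute ||v||^2 = v·v = 17.
Deficit = 17 − 137/9 = 16/9 ≥ 0, confirming Bessel's inequality. (The deficit equals ||v − Σ <v,e_j> e_j||^2, the squared distance from v to span{e_j}.)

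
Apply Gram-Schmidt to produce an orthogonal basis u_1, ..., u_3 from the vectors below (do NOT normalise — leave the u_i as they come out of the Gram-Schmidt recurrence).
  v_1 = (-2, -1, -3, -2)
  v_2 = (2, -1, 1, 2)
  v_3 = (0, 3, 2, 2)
Orthogonal basis:
  u_1 = (-2, -1, -3, -2)
  u_2 = (8/9, -14/9, -2/3, 8/9)
  u_3 = (-3/5, 4/5, -4/5, 7/5)

Apply the Gram-Schmidt recurrence
  u_1 = v_1
  u_i = v_i − Σ_{j<i} ((v_i · u_j) / (u_j · u_j)) · u_j.

Step by step this gives:
  u_1 = (-2, -1, -3, -2)
  u_2 = (8/9, -14/9, -2/3, 8/9)
  u_3 = (-3/5, 4/5, -4/5, 7/5)

Orthogonality check:
  u_2 · u_1 = 0 (should be 0)
  u_3 · u_1 = 0 (should be 0)
  u_3 · u_2 = 0 (should be 0)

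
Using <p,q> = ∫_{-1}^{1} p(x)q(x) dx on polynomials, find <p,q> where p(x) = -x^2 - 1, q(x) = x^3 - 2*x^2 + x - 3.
<p,q> = 152/15

Expand the product: p(x)·q(x) = -x^5 + 2*x^4 - 2*x^3 + 5*x^2 - x + 3.
∫_{-1}^{1} of each monomial x^k gives [2/(k+1) if k even, 0 if k odd]. Integrating term-by-term (or equivalently evaluating the antiderivative F(x) = -x^6/6 + 2*x^5/5 - x^4/2 + 5*x^3/3 - x^2/2 + 3*x at the endpoints):
  F(1) − F(−1) = 39/10 − (-187/30) = 152/15.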